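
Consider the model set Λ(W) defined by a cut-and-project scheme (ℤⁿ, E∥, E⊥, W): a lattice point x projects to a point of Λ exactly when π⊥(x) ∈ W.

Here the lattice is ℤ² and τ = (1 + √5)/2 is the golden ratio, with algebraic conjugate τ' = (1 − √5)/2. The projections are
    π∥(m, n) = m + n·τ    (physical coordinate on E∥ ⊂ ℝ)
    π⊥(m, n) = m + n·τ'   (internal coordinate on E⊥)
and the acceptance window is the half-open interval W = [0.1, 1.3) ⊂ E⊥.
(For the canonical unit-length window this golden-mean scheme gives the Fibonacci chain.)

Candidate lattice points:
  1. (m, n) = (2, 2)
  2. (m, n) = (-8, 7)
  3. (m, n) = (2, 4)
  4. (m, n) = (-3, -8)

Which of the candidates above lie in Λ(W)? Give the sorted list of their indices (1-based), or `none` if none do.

τ' = (1−√5)/2 ≈ -0.618034.
[1] lift (2,2): star map gives 0.763932; window check 0.1 ≤ 0.763932 < 1.3 is true → IN Λ
[2] lift (-8,7): star map gives -12.326238; window check 0.1 ≤ -12.326238 < 1.3 is false → out
[3] lift (2,4): star map gives -0.472136; window check 0.1 ≤ -0.472136 < 1.3 is false → out
[4] lift (-3,-8): star map gives 1.944272; window check 0.1 ≤ 1.944272 < 1.3 is false → out

1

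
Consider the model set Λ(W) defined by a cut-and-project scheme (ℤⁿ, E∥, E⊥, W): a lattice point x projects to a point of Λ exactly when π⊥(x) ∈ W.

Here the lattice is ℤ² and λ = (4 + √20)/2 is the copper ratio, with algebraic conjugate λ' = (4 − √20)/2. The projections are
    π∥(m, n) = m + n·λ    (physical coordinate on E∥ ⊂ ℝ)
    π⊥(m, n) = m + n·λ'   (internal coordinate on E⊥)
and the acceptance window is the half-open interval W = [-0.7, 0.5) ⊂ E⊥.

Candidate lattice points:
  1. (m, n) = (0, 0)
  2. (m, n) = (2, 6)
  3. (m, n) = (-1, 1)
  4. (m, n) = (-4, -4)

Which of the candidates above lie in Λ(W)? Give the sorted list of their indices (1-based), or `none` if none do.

Compute λ' = (4−√20)/2 = -0.23607, so π⊥(m,n) = m -0.23607·n.
#1 (0,0): internal coord 0 + (0)·λ' = +0.00000; +0.00000 ∈ [-0.7, 0.5) → IN Λ
#2 (2,6): internal coord 2 + (6)·λ' = +0.58359; +0.58359 ∉ [-0.7, 0.5) → out
#3 (-1,1): internal coord -1 + (1)·λ' = -1.23607; -1.23607 ∉ [-0.7, 0.5) → out
#4 (-4,-4): internal coord -4 + (-4)·λ' = -3.05573; -3.05573 ∉ [-0.7, 0.5) → out

1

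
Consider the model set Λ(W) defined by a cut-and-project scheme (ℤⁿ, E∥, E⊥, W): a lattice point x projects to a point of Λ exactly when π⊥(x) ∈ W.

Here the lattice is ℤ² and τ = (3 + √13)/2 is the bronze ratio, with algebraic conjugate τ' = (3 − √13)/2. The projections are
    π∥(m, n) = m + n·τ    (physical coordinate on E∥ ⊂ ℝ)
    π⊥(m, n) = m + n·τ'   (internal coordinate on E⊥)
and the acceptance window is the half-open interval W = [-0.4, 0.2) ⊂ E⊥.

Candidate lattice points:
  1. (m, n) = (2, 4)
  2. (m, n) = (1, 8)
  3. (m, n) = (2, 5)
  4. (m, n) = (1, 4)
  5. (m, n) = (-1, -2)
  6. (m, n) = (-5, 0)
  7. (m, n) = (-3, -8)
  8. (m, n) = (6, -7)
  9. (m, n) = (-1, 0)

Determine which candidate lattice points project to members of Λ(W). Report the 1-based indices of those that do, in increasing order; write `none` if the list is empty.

Numerically τ ≈ 3.30278 and τ' = −1/τ ≈ -0.30278.
#1 (2,4): internal coord 2 + (4)·τ' = +0.78890; +0.78890 ∉ [-0.4, 0.2) → out
#2 (1,8): internal coord 1 + (8)·τ' = -1.42221; -1.42221 ∉ [-0.4, 0.2) → out
#3 (2,5): internal coord 2 + (5)·τ' = +0.48612; +0.48612 ∉ [-0.4, 0.2) → out
#4 (1,4): internal coord 1 + (4)·τ' = -0.21110; -0.21110 ∈ [-0.4, 0.2) → IN Λ
#5 (-1,-2): internal coord -1 + (-2)·τ' = -0.39445; -0.39445 ∈ [-0.4, 0.2) → IN Λ
#6 (-5,0): internal coord -5 + (0)·τ' = -5.00000; -5.00000 ∉ [-0.4, 0.2) → out
#7 (-3,-8): internal coord -3 + (-8)·τ' = -0.57779; -0.57779 ∉ [-0.4, 0.2) → out
#8 (6,-7): internal coord 6 + (-7)·τ' = +8.11943; +8.11943 ∉ [-0.4, 0.2) → out
#9 (-1,0): internal coord -1 + (0)·τ' = -1.00000; -1.00000 ∉ [-0.4, 0.2) → out

4, 5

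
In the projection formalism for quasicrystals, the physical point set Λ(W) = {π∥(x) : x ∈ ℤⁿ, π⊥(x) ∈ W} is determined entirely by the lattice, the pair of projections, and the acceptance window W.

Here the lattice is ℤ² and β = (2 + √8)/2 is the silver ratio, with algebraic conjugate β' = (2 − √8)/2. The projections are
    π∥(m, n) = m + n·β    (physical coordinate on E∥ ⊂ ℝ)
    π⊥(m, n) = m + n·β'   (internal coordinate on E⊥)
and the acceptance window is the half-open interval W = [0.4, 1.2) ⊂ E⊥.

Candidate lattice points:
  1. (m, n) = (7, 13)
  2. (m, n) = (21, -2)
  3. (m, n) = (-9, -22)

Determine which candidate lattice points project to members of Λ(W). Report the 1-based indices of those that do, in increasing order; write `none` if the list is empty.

β' = (2−√8)/2 ≈ -0.414214.
[1] lift (7,13): star map gives 1.615224; window check 0.4 ≤ 1.615224 < 1.2 is false → out
[2] lift (21,-2): star map gives 21.828427; window check 0.4 ≤ 21.828427 < 1.2 is false → out
[3] lift (-9,-22): star map gives 0.112698; window check 0.4 ≤ 0.112698 < 1.2 is false → out

none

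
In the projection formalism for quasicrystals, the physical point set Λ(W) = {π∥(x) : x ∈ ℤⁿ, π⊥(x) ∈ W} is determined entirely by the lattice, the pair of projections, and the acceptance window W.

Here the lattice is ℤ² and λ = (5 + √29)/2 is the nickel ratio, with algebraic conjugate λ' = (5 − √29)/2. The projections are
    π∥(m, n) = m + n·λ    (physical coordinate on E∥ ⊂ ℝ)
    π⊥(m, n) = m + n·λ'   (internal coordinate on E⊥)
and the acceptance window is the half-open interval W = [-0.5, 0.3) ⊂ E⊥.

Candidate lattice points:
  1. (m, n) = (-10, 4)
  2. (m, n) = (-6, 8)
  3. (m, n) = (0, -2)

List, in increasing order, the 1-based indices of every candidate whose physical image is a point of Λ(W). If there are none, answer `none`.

none

Numerically λ ≈ 5.192582 and λ' = −1/λ ≈ -0.192582.
#1 (-10,4): internal coord -10 + (4)·λ' = -10.770330; -10.770330 ∉ [-0.5, 0.3) → out
#2 (-6,8): internal coord -6 + (8)·λ' = -7.540659; -7.540659 ∉ [-0.5, 0.3) → out
#3 (0,-2): internal coord 0 + (-2)·λ' = +0.385165; +0.385165 ∉ [-0.5, 0.3) → out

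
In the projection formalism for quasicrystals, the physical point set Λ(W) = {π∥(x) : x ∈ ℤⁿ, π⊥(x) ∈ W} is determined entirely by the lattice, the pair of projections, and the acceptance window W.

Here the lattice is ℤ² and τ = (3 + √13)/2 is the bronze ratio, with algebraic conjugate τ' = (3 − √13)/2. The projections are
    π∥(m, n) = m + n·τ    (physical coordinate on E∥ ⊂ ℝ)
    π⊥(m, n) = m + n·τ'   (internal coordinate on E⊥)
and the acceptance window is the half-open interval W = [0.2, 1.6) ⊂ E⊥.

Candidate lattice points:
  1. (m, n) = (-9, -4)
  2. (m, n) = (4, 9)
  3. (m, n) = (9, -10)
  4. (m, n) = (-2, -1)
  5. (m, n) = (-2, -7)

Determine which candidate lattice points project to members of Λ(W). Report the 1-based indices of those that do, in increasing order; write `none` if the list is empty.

Numerically τ ≈ 3.30278 and τ' = −1/τ ≈ -0.30278.
#1 (-9,-4): internal coord -9 + (-4)·τ' = -7.78890; -7.78890 ∉ [0.2, 1.6) → out
#2 (4,9): internal coord 4 + (9)·τ' = +1.27502; +1.27502 ∈ [0.2, 1.6) → IN Λ
#3 (9,-10): internal coord 9 + (-10)·τ' = +12.02776; +12.02776 ∉ [0.2, 1.6) → out
#4 (-2,-1): internal coord -2 + (-1)·τ' = -1.69722; -1.69722 ∉ [0.2, 1.6) → out
#5 (-2,-7): internal coord -2 + (-7)·τ' = +0.11943; +0.11943 ∉ [0.2, 1.6) → out

2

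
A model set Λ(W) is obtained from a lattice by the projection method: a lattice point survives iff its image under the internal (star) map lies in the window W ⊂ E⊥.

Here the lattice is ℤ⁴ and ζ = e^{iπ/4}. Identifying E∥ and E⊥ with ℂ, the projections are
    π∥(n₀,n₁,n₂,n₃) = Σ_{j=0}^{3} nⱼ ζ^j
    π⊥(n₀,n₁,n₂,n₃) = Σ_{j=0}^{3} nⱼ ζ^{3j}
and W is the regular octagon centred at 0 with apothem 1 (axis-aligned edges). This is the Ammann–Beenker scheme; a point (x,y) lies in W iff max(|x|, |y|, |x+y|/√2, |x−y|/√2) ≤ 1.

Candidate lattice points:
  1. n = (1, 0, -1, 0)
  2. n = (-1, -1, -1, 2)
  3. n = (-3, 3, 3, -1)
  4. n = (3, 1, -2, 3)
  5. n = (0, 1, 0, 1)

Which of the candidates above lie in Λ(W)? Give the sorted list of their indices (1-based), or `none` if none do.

none

Internal map: ζ^{3j} for j=0..3 gives (1,0), (−√2/2,√2/2), (0,−1), (√2/2,√2/2).
candidate 1: n = (1, 0, -1, 0) → π⊥ ≈ (+1.000000, +1.000000); max(|x|,|y|,|x±y|/√2) = 1.414214 > 1 ⇒ ∉ W
candidate 2: n = (-1, -1, -1, 2) → π⊥ ≈ (+1.121320, +1.707107); max(|x|,|y|,|x±y|/√2) = 2.000000 > 1 ⇒ ∉ W
candidate 3: n = (-3, 3, 3, -1) → π⊥ ≈ (-5.828427, -1.585786); max(|x|,|y|,|x±y|/√2) = 5.828427 > 1 ⇒ ∉ W
candidate 4: n = (3, 1, -2, 3) → π⊥ ≈ (+4.414214, +4.828427); max(|x|,|y|,|x±y|/√2) = 6.535534 > 1 ⇒ ∉ W
candidate 5: n = (0, 1, 0, 1) → π⊥ ≈ (+0.000000, +1.414214); max(|x|,|y|,|x±y|/√2) = 1.414214 > 1 ⇒ ∉ W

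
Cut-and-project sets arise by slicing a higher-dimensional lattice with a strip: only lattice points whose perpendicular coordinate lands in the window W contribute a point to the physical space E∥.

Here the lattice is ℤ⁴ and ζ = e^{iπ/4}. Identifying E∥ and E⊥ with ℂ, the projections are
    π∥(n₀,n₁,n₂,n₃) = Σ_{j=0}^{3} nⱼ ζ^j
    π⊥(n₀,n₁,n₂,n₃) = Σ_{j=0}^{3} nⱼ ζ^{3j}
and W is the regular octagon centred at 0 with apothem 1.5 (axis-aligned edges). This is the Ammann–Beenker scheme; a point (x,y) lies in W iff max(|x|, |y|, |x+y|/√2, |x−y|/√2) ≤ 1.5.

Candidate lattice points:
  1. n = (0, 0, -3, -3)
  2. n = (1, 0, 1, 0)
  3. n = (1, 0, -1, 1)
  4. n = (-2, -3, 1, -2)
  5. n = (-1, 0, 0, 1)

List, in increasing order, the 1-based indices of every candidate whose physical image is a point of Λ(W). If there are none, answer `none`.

2, 5

Internal map: ζ^{3j} for j=0..3 gives (1,0), (−√2/2,√2/2), (0,−1), (√2/2,√2/2).
candidate 1: n = (0, 0, -3, -3) → π⊥ ≈ (-2.12132, +0.87868); max(|x|,|y|,|x±y|/√2) = 2.12132 > 1.5 ⇒ ∉ W
candidate 2: n = (1, 0, 1, 0) → π⊥ ≈ (+1.00000, -1.00000); max(|x|,|y|,|x±y|/√2) = 1.41421 ≤ 1.5 ⇒ ∈ W
candidate 3: n = (1, 0, -1, 1) → π⊥ ≈ (+1.70711, +1.70711); max(|x|,|y|,|x±y|/√2) = 2.41421 > 1.5 ⇒ ∉ W
candidate 4: n = (-2, -3, 1, -2) → π⊥ ≈ (-1.29289, -4.53553); max(|x|,|y|,|x±y|/√2) = 4.53553 > 1.5 ⇒ ∉ W
candidate 5: n = (-1, 0, 0, 1) → π⊥ ≈ (-0.29289, +0.70711); max(|x|,|y|,|x±y|/√2) = 0.70711 ≤ 1.5 ⇒ ∈ W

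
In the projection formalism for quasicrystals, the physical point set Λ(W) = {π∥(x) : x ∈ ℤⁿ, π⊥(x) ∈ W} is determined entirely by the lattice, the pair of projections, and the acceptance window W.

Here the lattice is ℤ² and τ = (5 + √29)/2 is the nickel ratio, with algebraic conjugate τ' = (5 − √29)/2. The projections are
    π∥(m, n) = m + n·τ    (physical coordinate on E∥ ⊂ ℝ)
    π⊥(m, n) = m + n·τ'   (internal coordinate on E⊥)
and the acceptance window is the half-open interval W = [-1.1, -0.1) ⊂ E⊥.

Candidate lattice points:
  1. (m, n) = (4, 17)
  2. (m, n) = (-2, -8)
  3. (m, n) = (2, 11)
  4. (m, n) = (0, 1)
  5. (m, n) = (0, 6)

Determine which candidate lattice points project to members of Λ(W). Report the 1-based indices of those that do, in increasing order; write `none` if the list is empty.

τ' = (5−√29)/2 ≈ -0.1926.
[1] lift (4,17): star map gives 0.7261; window check -1.1 ≤ 0.7261 < -0.1 is false → out
[2] lift (-2,-8): star map gives -0.4593; window check -1.1 ≤ -0.4593 < -0.1 is true → IN Λ
[3] lift (2,11): star map gives -0.1184; window check -1.1 ≤ -0.1184 < -0.1 is true → IN Λ
[4] lift (0,1): star map gives -0.1926; window check -1.1 ≤ -0.1926 < -0.1 is true → IN Λ
[5] lift (0,6): star map gives -1.1555; window check -1.1 ≤ -1.1555 < -0.1 is false → out

2, 3, 4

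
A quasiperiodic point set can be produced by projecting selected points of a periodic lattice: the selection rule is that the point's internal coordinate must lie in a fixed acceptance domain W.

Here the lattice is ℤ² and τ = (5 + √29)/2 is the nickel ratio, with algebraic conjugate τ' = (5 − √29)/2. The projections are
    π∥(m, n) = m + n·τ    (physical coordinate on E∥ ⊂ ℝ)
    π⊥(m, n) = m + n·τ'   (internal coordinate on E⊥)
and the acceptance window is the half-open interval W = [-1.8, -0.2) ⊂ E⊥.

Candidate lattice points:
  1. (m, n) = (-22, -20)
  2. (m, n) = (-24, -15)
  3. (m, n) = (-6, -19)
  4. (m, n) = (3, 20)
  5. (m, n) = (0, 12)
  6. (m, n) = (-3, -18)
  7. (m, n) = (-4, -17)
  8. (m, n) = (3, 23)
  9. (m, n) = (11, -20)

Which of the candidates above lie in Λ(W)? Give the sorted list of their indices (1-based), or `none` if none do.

4, 7, 8

Compute τ' = (5−√29)/2 = -0.19258, so π⊥(m,n) = m -0.19258·n.
#1 (-22,-20): internal coord -22 + (-20)·τ' = -18.14835; -18.14835 ∉ [-1.8, -0.2) → out
#2 (-24,-15): internal coord -24 + (-15)·τ' = -21.11126; -21.11126 ∉ [-1.8, -0.2) → out
#3 (-6,-19): internal coord -6 + (-19)·τ' = -2.34093; -2.34093 ∉ [-1.8, -0.2) → out
#4 (3,20): internal coord 3 + (20)·τ' = -0.85165; -0.85165 ∈ [-1.8, -0.2) → IN Λ
#5 (0,12): internal coord 0 + (12)·τ' = -2.31099; -2.31099 ∉ [-1.8, -0.2) → out
#6 (-3,-18): internal coord -3 + (-18)·τ' = +0.46648; +0.46648 ∉ [-1.8, -0.2) → out
#7 (-4,-17): internal coord -4 + (-17)·τ' = -0.72610; -0.72610 ∈ [-1.8, -0.2) → IN Λ
#8 (3,23): internal coord 3 + (23)·τ' = -1.42940; -1.42940 ∈ [-1.8, -0.2) → IN Λ
#9 (11,-20): internal coord 11 + (-20)·τ' = +14.85165; +14.85165 ∉ [-1.8, -0.2) → out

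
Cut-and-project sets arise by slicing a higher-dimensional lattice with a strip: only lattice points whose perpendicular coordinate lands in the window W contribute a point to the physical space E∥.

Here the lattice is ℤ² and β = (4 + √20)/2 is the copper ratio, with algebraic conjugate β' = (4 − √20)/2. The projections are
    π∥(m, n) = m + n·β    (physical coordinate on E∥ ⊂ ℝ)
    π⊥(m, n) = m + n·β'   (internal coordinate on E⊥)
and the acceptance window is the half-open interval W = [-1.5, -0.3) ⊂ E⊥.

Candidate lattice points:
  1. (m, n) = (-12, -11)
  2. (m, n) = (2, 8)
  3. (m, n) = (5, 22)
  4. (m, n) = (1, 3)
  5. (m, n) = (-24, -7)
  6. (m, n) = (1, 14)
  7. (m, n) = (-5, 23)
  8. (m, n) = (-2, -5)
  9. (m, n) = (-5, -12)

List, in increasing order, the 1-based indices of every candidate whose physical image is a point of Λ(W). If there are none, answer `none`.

8

β' = (4−√20)/2 ≈ -0.23607.
[1] lift (-12,-11): star map gives -9.40325; window check -1.5 ≤ -9.40325 < -0.3 is false → out
[2] lift (2,8): star map gives 0.11146; window check -1.5 ≤ 0.11146 < -0.3 is false → out
[3] lift (5,22): star map gives -0.19350; window check -1.5 ≤ -0.19350 < -0.3 is false → out
[4] lift (1,3): star map gives 0.29180; window check -1.5 ≤ 0.29180 < -0.3 is false → out
[5] lift (-24,-7): star map gives -22.34752; window check -1.5 ≤ -22.34752 < -0.3 is false → out
[6] lift (1,14): star map gives -2.30495; window check -1.5 ≤ -2.30495 < -0.3 is false → out
[7] lift (-5,23): star map gives -10.42956; window check -1.5 ≤ -10.42956 < -0.3 is false → out
[8] lift (-2,-5): star map gives -0.81966; window check -1.5 ≤ -0.81966 < -0.3 is true → IN Λ
[9] lift (-5,-12): star map gives -2.16718; window check -1.5 ≤ -2.16718 < -0.3 is false → out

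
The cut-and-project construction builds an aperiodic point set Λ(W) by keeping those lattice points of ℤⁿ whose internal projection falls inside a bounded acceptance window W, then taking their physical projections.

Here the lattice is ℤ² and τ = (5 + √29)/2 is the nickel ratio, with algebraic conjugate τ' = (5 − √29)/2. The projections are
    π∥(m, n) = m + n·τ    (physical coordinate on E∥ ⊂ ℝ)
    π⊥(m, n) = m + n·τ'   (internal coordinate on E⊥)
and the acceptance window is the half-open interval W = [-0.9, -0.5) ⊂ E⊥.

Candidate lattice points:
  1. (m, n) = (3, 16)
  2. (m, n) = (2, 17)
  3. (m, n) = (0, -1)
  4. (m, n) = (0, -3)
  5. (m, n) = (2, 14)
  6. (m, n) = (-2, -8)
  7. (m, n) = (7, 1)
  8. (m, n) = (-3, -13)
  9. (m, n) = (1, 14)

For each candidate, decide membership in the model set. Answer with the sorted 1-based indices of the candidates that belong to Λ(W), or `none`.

5

τ' = (5−√29)/2 ≈ -0.192582.
[1] lift (3,16): star map gives -0.081318; window check -0.9 ≤ -0.081318 < -0.5 is false → out
[2] lift (2,17): star map gives -1.273901; window check -0.9 ≤ -1.273901 < -0.5 is false → out
[3] lift (0,-1): star map gives 0.192582; window check -0.9 ≤ 0.192582 < -0.5 is false → out
[4] lift (0,-3): star map gives 0.577747; window check -0.9 ≤ 0.577747 < -0.5 is false → out
[5] lift (2,14): star map gives -0.696154; window check -0.9 ≤ -0.696154 < -0.5 is true → IN Λ
[6] lift (-2,-8): star map gives -0.459341; window check -0.9 ≤ -0.459341 < -0.5 is false → out
[7] lift (7,1): star map gives 6.807418; window check -0.9 ≤ 6.807418 < -0.5 is false → out
[8] lift (-3,-13): star map gives -0.496429; window check -0.9 ≤ -0.496429 < -0.5 is false → out
[9] lift (1,14): star map gives -1.696154; window check -0.9 ≤ -1.696154 < -0.5 is false → out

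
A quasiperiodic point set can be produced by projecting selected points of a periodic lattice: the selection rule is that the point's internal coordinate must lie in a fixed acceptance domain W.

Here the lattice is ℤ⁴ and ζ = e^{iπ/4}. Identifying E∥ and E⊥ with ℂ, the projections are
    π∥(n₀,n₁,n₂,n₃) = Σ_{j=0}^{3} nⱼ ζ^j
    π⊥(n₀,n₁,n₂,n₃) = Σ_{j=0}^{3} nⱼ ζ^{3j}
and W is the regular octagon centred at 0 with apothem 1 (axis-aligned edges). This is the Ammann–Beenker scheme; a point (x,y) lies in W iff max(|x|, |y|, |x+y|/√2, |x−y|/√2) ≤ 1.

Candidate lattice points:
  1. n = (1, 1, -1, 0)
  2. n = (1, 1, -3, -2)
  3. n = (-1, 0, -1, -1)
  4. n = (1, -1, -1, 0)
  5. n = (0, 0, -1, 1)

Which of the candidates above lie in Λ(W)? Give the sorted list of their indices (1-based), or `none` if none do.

none

π⊥(n) = n₀ + n₁ζ³ + n₂ζ⁶ + n₃ζ⁹ where ζ = e^{iπ/4}.
candidate 1: n = (1, 1, -1, 0) → π⊥ ≈ (+0.2929, +1.7071); max(|x|,|y|,|x±y|/√2) = 1.7071 > 1 ⇒ ∉ W
candidate 2: n = (1, 1, -3, -2) → π⊥ ≈ (-1.1213, +2.2929); max(|x|,|y|,|x±y|/√2) = 2.4142 > 1 ⇒ ∉ W
candidate 3: n = (-1, 0, -1, -1) → π⊥ ≈ (-1.7071, +0.2929); max(|x|,|y|,|x±y|/√2) = 1.7071 > 1 ⇒ ∉ W
candidate 4: n = (1, -1, -1, 0) → π⊥ ≈ (+1.7071, +0.2929); max(|x|,|y|,|x±y|/√2) = 1.7071 > 1 ⇒ ∉ W
candidate 5: n = (0, 0, -1, 1) → π⊥ ≈ (+0.7071, +1.7071); max(|x|,|y|,|x±y|/√2) = 1.7071 > 1 ⇒ ∉ W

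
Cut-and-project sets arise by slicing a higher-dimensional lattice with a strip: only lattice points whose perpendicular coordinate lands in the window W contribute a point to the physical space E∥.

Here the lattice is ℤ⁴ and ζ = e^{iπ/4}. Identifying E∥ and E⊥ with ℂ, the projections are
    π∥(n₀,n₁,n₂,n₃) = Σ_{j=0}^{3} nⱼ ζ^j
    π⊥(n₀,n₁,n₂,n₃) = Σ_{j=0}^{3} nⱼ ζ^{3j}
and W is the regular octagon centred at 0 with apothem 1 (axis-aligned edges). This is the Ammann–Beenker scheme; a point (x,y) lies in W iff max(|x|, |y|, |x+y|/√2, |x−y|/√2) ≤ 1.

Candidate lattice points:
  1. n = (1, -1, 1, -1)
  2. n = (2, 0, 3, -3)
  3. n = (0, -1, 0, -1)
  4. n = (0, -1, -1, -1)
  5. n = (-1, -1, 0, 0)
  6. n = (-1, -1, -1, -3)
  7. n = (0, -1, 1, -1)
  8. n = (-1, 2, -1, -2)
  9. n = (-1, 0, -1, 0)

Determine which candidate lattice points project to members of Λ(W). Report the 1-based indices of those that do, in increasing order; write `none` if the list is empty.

With ζ = e^{iπ/4} the internal vectors are ζ^0,ζ^3,ζ^6,ζ^9.
candidate 1: n = (1, -1, 1, -1) → π⊥ ≈ (+1.0000, -2.4142); max(|x|,|y|,|x±y|/√2) = 2.4142 > 1 ⇒ ∉ W
candidate 2: n = (2, 0, 3, -3) → π⊥ ≈ (-0.1213, -5.1213); max(|x|,|y|,|x±y|/√2) = 5.1213 > 1 ⇒ ∉ W
candidate 3: n = (0, -1, 0, -1) → π⊥ ≈ (+0.0000, -1.4142); max(|x|,|y|,|x±y|/√2) = 1.4142 > 1 ⇒ ∉ W
candidate 4: n = (0, -1, -1, -1) → π⊥ ≈ (+0.0000, -0.4142); max(|x|,|y|,|x±y|/√2) = 0.4142 ≤ 1 ⇒ ∈ W
candidate 5: n = (-1, -1, 0, 0) → π⊥ ≈ (-0.2929, -0.7071); max(|x|,|y|,|x±y|/√2) = 0.7071 ≤ 1 ⇒ ∈ W
candidate 6: n = (-1, -1, -1, -3) → π⊥ ≈ (-2.4142, -1.8284); max(|x|,|y|,|x±y|/√2) = 3.0000 > 1 ⇒ ∉ W
candidate 7: n = (0, -1, 1, -1) → π⊥ ≈ (+0.0000, -2.4142); max(|x|,|y|,|x±y|/√2) = 2.4142 > 1 ⇒ ∉ W
candidate 8: n = (-1, 2, -1, -2) → π⊥ ≈ (-3.8284, +1.0000); max(|x|,|y|,|x±y|/√2) = 3.8284 > 1 ⇒ ∉ W
candidate 9: n = (-1, 0, -1, 0) → π⊥ ≈ (-1.0000, +1.0000); max(|x|,|y|,|x±y|/√2) = 1.4142 > 1 ⇒ ∉ W

4, 5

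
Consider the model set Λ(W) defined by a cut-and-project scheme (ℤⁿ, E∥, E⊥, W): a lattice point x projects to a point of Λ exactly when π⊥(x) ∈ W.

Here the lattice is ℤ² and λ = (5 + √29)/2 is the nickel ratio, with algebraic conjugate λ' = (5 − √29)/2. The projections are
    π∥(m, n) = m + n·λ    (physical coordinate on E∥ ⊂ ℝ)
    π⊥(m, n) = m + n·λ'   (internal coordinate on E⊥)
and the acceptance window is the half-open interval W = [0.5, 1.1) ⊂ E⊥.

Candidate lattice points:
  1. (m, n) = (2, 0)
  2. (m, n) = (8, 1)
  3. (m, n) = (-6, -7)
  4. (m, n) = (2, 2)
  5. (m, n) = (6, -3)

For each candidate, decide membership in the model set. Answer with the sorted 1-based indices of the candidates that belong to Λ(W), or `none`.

Compute λ' = (5−√29)/2 = -0.19258, so π⊥(m,n) = m -0.19258·n.
#1 (2,0): internal coord 2 + (0)·λ' = +2.00000; +2.00000 ∉ [0.5, 1.1) → out
#2 (8,1): internal coord 8 + (1)·λ' = +7.80742; +7.80742 ∉ [0.5, 1.1) → out
#3 (-6,-7): internal coord -6 + (-7)·λ' = -4.65192; -4.65192 ∉ [0.5, 1.1) → out
#4 (2,2): internal coord 2 + (2)·λ' = +1.61484; +1.61484 ∉ [0.5, 1.1) → out
#5 (6,-3): internal coord 6 + (-3)·λ' = +6.57775; +6.57775 ∉ [0.5, 1.1) → out

none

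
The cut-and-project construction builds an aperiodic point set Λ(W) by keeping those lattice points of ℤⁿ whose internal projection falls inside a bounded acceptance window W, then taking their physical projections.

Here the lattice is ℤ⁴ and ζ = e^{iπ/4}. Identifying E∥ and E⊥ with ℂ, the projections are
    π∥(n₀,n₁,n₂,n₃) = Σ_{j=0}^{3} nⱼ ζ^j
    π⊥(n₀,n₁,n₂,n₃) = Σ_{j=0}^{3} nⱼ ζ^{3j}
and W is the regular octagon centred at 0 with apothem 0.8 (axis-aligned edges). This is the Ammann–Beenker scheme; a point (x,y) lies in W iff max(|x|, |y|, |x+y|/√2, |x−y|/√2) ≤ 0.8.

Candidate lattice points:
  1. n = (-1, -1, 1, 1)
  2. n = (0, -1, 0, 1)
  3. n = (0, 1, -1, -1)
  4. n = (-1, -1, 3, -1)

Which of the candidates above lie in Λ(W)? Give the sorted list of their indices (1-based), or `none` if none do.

With ζ = e^{iπ/4} the internal vectors are ζ^0,ζ^3,ζ^6,ζ^9.
#1 (-1, -1, 1, 1): internal (0.414214, -1.000000); octagon support 1.000000 vs apothem 0.8 → ∉ W
#2 (0, -1, 0, 1): internal (1.414214, 0.000000); octagon support 1.414214 vs apothem 0.8 → ∉ W
#3 (0, 1, -1, -1): internal (-1.414214, 1.000000); octagon support 1.707107 vs apothem 0.8 → ∉ W
#4 (-1, -1, 3, -1): internal (-1.000000, -4.414214); octagon support 4.414214 vs apothem 0.8 → ∉ W

none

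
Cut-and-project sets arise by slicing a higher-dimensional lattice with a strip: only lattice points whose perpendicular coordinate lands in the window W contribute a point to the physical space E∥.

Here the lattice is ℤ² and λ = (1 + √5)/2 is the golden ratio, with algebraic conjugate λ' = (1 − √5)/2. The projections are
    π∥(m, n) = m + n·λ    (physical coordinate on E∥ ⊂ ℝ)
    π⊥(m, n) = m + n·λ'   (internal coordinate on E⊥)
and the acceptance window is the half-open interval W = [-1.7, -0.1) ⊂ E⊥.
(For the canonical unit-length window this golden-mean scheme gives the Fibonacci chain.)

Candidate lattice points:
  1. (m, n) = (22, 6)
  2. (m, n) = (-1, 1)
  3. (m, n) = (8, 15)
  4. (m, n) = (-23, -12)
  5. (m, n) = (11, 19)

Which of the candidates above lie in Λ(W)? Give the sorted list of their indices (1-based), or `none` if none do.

Compute λ' = (1−√5)/2 = -0.618034, so π⊥(m,n) = m -0.618034·n.
candidate 1: (m,n)=(22,6) → π∥ = 22+6·λ ≈ 31.708204, π⊥ = 22+6·λ' ≈ 18.291796 ∉ [-1.7, -0.1) ⇒ out
candidate 2: (m,n)=(-1,1) → π∥ = -1+1·λ ≈ 0.618034, π⊥ = -1+1·λ' ≈ -1.618034 ∈ [-1.7, -0.1) ⇒ IN Λ
candidate 3: (m,n)=(8,15) → π∥ = 8+15·λ ≈ 32.270510, π⊥ = 8+15·λ' ≈ -1.270510 ∈ [-1.7, -0.1) ⇒ IN Λ
candidate 4: (m,n)=(-23,-12) → π∥ = -23-12·λ ≈ -42.416408, π⊥ = -23-12·λ' ≈ -15.583592 ∉ [-1.7, -0.1) ⇒ out
candidate 5: (m,n)=(11,19) → π∥ = 11+19·λ ≈ 41.742646, π⊥ = 11+19·λ' ≈ -0.742646 ∈ [-1.7, -0.1) ⇒ IN Λ

2, 3, 5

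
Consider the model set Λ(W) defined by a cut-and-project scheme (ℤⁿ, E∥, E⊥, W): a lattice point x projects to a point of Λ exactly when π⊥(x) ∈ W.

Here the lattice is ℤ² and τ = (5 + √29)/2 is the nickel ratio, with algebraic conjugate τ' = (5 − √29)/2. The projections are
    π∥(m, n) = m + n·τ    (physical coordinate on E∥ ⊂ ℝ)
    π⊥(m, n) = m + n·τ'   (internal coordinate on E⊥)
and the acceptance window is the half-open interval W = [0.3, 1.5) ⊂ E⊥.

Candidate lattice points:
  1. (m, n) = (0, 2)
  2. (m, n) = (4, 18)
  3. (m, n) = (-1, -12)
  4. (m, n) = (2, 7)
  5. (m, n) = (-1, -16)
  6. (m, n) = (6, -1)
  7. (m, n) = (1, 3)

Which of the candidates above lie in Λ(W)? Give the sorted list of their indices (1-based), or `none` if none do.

2, 3, 4, 7

τ' = (5−√29)/2 ≈ -0.192582.
candidate 1: (m,n)=(0,2) → π∥ = 0+2·τ ≈ 10.385165, π⊥ = 0+2·τ' ≈ -0.385165 ∉ [0.3, 1.5) ⇒ out
candidate 2: (m,n)=(4,18) → π∥ = 4+18·τ ≈ 97.466483, π⊥ = 4+18·τ' ≈ 0.533517 ∈ [0.3, 1.5) ⇒ IN Λ
candidate 3: (m,n)=(-1,-12) → π∥ = -1-12·τ ≈ -63.310989, π⊥ = -1-12·τ' ≈ 1.310989 ∈ [0.3, 1.5) ⇒ IN Λ
candidate 4: (m,n)=(2,7) → π∥ = 2+7·τ ≈ 38.348077, π⊥ = 2+7·τ' ≈ 0.651923 ∈ [0.3, 1.5) ⇒ IN Λ
candidate 5: (m,n)=(-1,-16) → π∥ = -1-16·τ ≈ -84.081318, π⊥ = -1-16·τ' ≈ 2.081318 ∉ [0.3, 1.5) ⇒ out
candidate 6: (m,n)=(6,-1) → π∥ = 6-1·τ ≈ 0.807418, π⊥ = 6-1·τ' ≈ 6.192582 ∉ [0.3, 1.5) ⇒ out
candidate 7: (m,n)=(1,3) → π∥ = 1+3·τ ≈ 16.577747, π⊥ = 1+3·τ' ≈ 0.422253 ∈ [0.3, 1.5) ⇒ IN Λ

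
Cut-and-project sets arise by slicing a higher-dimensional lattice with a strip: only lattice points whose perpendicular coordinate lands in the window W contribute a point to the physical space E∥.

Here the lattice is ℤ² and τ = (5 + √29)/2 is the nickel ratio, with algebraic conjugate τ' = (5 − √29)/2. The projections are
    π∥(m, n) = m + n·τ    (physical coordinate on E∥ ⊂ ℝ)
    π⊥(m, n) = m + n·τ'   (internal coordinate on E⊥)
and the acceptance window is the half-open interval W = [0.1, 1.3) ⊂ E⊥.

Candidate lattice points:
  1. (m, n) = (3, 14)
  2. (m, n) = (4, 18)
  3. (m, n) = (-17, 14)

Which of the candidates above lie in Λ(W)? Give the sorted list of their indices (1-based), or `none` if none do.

1, 2

Numerically τ ≈ 5.192582 and τ' = −1/τ ≈ -0.192582.
candidate 1: (m,n)=(3,14) → π∥ = 3+14·τ ≈ 75.696154, π⊥ = 3+14·τ' ≈ 0.303846 ∈ [0.1, 1.3) ⇒ IN Λ
candidate 2: (m,n)=(4,18) → π∥ = 4+18·τ ≈ 97.466483, π⊥ = 4+18·τ' ≈ 0.533517 ∈ [0.1, 1.3) ⇒ IN Λ
candidate 3: (m,n)=(-17,14) → π∥ = -17+14·τ ≈ 55.696154, π⊥ = -17+14·τ' ≈ -19.696154 ∉ [0.1, 1.3) ⇒ out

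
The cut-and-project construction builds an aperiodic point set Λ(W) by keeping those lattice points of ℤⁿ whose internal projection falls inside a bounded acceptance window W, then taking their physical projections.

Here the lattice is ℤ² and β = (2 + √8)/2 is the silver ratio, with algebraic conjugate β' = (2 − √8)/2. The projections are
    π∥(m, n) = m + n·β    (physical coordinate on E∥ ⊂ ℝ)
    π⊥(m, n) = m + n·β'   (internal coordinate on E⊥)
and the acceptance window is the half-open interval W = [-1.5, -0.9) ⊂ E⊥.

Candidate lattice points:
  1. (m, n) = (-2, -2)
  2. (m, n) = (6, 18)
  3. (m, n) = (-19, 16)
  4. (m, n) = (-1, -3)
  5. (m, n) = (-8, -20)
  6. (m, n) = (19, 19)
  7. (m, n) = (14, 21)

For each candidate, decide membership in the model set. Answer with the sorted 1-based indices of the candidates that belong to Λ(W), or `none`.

1, 2

Compute β' = (2−√8)/2 = -0.414214, so π⊥(m,n) = m -0.414214·n.
candidate 1: (m,n)=(-2,-2) → π∥ = -2-2·β ≈ -6.828427, π⊥ = -2-2·β' ≈ -1.171573 ∈ [-1.5, -0.9) ⇒ IN Λ
candidate 2: (m,n)=(6,18) → π∥ = 6+18·β ≈ 49.455844, π⊥ = 6+18·β' ≈ -1.455844 ∈ [-1.5, -0.9) ⇒ IN Λ
candidate 3: (m,n)=(-19,16) → π∥ = -19+16·β ≈ 19.627417, π⊥ = -19+16·β' ≈ -25.627417 ∉ [-1.5, -0.9) ⇒ out
candidate 4: (m,n)=(-1,-3) → π∥ = -1-3·β ≈ -8.242641, π⊥ = -1-3·β' ≈ 0.242641 ∉ [-1.5, -0.9) ⇒ out
candidate 5: (m,n)=(-8,-20) → π∥ = -8-20·β ≈ -56.284271, π⊥ = -8-20·β' ≈ 0.284271 ∉ [-1.5, -0.9) ⇒ out
candidate 6: (m,n)=(19,19) → π∥ = 19+19·β ≈ 64.870058, π⊥ = 19+19·β' ≈ 11.129942 ∉ [-1.5, -0.9) ⇒ out
candidate 7: (m,n)=(14,21) → π∥ = 14+21·β ≈ 64.698485, π⊥ = 14+21·β' ≈ 5.301515 ∉ [-1.5, -0.9) ⇒ out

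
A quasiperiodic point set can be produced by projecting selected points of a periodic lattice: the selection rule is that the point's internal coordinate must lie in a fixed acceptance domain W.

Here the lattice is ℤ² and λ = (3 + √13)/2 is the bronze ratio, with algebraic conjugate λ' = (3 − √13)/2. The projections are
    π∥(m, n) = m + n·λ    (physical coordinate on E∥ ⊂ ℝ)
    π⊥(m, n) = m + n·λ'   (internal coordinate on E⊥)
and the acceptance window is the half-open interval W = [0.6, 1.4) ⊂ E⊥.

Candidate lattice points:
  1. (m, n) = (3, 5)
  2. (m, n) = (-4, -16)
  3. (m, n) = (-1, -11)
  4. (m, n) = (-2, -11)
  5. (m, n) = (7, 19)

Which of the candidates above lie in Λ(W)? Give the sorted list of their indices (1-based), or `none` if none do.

2, 4, 5

Compute λ' = (3−√13)/2 = -0.302776, so π⊥(m,n) = m -0.302776·n.
#1 (3,5): internal coord 3 + (5)·λ' = +1.486122; +1.486122 ∉ [0.6, 1.4) → out
#2 (-4,-16): internal coord -4 + (-16)·λ' = +0.844410; +0.844410 ∈ [0.6, 1.4) → IN Λ
#3 (-1,-11): internal coord -1 + (-11)·λ' = +2.330532; +2.330532 ∉ [0.6, 1.4) → out
#4 (-2,-11): internal coord -2 + (-11)·λ' = +1.330532; +1.330532 ∈ [0.6, 1.4) → IN Λ
#5 (7,19): internal coord 7 + (19)·λ' = +1.247263; +1.247263 ∈ [0.6, 1.4) → IN Λ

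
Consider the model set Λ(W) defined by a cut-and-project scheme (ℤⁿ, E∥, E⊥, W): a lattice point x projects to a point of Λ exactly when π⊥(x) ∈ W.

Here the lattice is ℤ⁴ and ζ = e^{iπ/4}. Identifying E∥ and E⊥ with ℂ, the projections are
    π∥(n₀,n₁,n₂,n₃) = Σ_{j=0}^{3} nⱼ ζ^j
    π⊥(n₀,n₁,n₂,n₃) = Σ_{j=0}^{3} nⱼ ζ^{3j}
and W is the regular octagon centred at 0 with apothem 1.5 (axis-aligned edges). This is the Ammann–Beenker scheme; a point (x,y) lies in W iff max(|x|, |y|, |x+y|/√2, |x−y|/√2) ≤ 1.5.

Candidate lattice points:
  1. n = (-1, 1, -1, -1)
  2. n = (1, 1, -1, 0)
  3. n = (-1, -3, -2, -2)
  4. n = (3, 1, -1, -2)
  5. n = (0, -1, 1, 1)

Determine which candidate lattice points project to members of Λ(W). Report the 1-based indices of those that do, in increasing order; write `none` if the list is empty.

4

With ζ = e^{iπ/4} the internal vectors are ζ^0,ζ^3,ζ^6,ζ^9.
candidate 1: n = (-1, 1, -1, -1) → π⊥ ≈ (-2.414214, +1.000000); max(|x|,|y|,|x±y|/√2) = 2.414214 > 1.5 ⇒ ∉ W
candidate 2: n = (1, 1, -1, 0) → π⊥ ≈ (+0.292893, +1.707107); max(|x|,|y|,|x±y|/√2) = 1.707107 > 1.5 ⇒ ∉ W
candidate 3: n = (-1, -3, -2, -2) → π⊥ ≈ (-0.292893, -1.535534); max(|x|,|y|,|x±y|/√2) = 1.535534 > 1.5 ⇒ ∉ W
candidate 4: n = (3, 1, -1, -2) → π⊥ ≈ (+0.878680, +0.292893); max(|x|,|y|,|x±y|/√2) = 0.878680 ≤ 1.5 ⇒ ∈ W
candidate 5: n = (0, -1, 1, 1) → π⊥ ≈ (+1.414214, -1.000000); max(|x|,|y|,|x±y|/√2) = 1.707107 > 1.5 ⇒ ∉ W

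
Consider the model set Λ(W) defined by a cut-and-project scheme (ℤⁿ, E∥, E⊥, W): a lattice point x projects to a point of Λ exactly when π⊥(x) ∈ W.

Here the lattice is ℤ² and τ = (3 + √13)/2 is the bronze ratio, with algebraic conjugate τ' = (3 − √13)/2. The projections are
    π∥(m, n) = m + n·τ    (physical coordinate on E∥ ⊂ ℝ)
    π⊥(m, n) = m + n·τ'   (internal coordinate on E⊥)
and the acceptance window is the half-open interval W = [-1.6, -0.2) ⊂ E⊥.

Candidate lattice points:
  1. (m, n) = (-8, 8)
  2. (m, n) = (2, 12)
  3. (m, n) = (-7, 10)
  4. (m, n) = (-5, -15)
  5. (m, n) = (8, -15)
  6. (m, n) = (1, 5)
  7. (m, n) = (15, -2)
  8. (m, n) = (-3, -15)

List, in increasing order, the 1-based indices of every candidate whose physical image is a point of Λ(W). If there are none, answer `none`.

4, 6

τ' = (3−√13)/2 ≈ -0.3028.
#1 (-8,8): internal coord -8 + (8)·τ' = -10.4222; -10.4222 ∉ [-1.6, -0.2) → out
#2 (2,12): internal coord 2 + (12)·τ' = -1.6333; -1.6333 ∉ [-1.6, -0.2) → out
#3 (-7,10): internal coord -7 + (10)·τ' = -10.0278; -10.0278 ∉ [-1.6, -0.2) → out
#4 (-5,-15): internal coord -5 + (-15)·τ' = -0.4584; -0.4584 ∈ [-1.6, -0.2) → IN Λ
#5 (8,-15): internal coord 8 + (-15)·τ' = +12.5416; +12.5416 ∉ [-1.6, -0.2) → out
#6 (1,5): internal coord 1 + (5)·τ' = -0.5139; -0.5139 ∈ [-1.6, -0.2) → IN Λ
#7 (15,-2): internal coord 15 + (-2)·τ' = +15.6056; +15.6056 ∉ [-1.6, -0.2) → out
#8 (-3,-15): internal coord -3 + (-15)·τ' = +1.5416; +1.5416 ∉ [-1.6, -0.2) → out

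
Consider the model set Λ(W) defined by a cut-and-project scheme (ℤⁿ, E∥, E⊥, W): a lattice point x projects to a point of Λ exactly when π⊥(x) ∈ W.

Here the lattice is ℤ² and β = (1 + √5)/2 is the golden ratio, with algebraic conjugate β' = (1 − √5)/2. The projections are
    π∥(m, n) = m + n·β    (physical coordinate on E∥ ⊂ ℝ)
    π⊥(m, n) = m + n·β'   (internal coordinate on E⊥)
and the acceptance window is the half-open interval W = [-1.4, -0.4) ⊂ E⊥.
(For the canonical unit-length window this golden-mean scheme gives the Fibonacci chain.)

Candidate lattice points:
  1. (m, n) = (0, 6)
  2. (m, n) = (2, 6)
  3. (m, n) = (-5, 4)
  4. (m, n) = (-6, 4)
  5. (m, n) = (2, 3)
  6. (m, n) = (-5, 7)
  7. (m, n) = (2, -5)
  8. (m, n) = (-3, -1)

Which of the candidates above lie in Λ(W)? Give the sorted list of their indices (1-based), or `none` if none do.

none

Numerically β ≈ 1.61803 and β' = −1/β ≈ -0.61803.
[1] lift (0,6): star map gives -3.70820; window check -1.4 ≤ -3.70820 < -0.4 is false → out
[2] lift (2,6): star map gives -1.70820; window check -1.4 ≤ -1.70820 < -0.4 is false → out
[3] lift (-5,4): star map gives -7.47214; window check -1.4 ≤ -7.47214 < -0.4 is false → out
[4] lift (-6,4): star map gives -8.47214; window check -1.4 ≤ -8.47214 < -0.4 is false → out
[5] lift (2,3): star map gives 0.14590; window check -1.4 ≤ 0.14590 < -0.4 is false → out
[6] lift (-5,7): star map gives -9.32624; window check -1.4 ≤ -9.32624 < -0.4 is false → out
[7] lift (2,-5): star map gives 5.09017; window check -1.4 ≤ 5.09017 < -0.4 is false → out
[8] lift (-3,-1): star map gives -2.38197; window check -1.4 ≤ -2.38197 < -0.4 is false → out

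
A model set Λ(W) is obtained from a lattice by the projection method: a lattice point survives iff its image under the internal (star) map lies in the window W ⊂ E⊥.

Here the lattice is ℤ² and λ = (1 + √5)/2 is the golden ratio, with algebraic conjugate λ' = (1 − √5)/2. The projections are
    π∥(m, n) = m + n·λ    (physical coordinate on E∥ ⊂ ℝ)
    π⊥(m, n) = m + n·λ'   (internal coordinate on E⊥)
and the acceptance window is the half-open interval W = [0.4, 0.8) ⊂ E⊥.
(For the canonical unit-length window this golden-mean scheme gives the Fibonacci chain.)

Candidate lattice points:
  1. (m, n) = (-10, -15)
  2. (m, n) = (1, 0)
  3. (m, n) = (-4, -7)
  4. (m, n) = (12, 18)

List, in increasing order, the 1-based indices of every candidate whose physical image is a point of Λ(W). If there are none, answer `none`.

Numerically λ ≈ 1.6180 and λ' = −1/λ ≈ -0.6180.
#1 (-10,-15): internal coord -10 + (-15)·λ' = -0.7295; -0.7295 ∉ [0.4, 0.8) → out
#2 (1,0): internal coord 1 + (0)·λ' = +1.0000; +1.0000 ∉ [0.4, 0.8) → out
#3 (-4,-7): internal coord -4 + (-7)·λ' = +0.3262; +0.3262 ∉ [0.4, 0.8) → out
#4 (12,18): internal coord 12 + (18)·λ' = +0.8754; +0.8754 ∉ [0.4, 0.8) → out

none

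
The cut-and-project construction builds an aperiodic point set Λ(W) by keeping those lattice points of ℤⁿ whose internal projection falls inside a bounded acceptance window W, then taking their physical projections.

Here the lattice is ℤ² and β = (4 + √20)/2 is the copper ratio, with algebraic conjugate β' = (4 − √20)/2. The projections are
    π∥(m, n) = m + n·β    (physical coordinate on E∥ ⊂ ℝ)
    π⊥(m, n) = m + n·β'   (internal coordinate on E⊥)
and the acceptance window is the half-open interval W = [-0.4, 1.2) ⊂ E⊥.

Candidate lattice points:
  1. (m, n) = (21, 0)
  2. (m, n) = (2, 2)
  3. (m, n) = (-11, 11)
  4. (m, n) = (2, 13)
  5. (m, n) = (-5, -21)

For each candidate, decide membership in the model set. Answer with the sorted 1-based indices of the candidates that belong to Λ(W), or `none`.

5

β' = (4−√20)/2 ≈ -0.23607.
candidate 1: (m,n)=(21,0) → π∥ = 21+0·β ≈ 21.00000, π⊥ = 21+0·β' ≈ 21.00000 ∉ [-0.4, 1.2) ⇒ out
candidate 2: (m,n)=(2,2) → π∥ = 2+2·β ≈ 10.47214, π⊥ = 2+2·β' ≈ 1.52786 ∉ [-0.4, 1.2) ⇒ out
candidate 3: (m,n)=(-11,11) → π∥ = -11+11·β ≈ 35.59675, π⊥ = -11+11·β' ≈ -13.59675 ∉ [-0.4, 1.2) ⇒ out
candidate 4: (m,n)=(2,13) → π∥ = 2+13·β ≈ 57.06888, π⊥ = 2+13·β' ≈ -1.06888 ∉ [-0.4, 1.2) ⇒ out
candidate 5: (m,n)=(-5,-21) → π∥ = -5-21·β ≈ -93.95743, π⊥ = -5-21·β' ≈ -0.04257 ∈ [-0.4, 1.2) ⇒ IN Λ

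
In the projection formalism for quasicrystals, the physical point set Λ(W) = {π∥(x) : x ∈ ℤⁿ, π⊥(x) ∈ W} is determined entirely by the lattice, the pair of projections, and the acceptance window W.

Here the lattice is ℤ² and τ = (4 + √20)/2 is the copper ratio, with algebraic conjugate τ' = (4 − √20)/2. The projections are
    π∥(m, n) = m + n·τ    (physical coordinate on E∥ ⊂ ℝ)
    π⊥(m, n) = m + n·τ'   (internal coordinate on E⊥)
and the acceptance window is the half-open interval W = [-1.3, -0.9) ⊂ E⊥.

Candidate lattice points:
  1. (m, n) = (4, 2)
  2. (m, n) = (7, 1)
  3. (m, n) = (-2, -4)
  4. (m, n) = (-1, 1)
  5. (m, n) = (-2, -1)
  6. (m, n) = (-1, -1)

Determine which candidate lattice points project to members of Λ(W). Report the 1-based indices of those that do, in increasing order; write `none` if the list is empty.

τ' = (4−√20)/2 ≈ -0.236068.
[1] lift (4,2): star map gives 3.527864; window check -1.3 ≤ 3.527864 < -0.9 is false → out
[2] lift (7,1): star map gives 6.763932; window check -1.3 ≤ 6.763932 < -0.9 is false → out
[3] lift (-2,-4): star map gives -1.055728; window check -1.3 ≤ -1.055728 < -0.9 is true → IN Λ
[4] lift (-1,1): star map gives -1.236068; window check -1.3 ≤ -1.236068 < -0.9 is true → IN Λ
[5] lift (-2,-1): star map gives -1.763932; window check -1.3 ≤ -1.763932 < -0.9 is false → out
[6] lift (-1,-1): star map gives -0.763932; window check -1.3 ≤ -0.763932 < -0.9 is false → out

3, 4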